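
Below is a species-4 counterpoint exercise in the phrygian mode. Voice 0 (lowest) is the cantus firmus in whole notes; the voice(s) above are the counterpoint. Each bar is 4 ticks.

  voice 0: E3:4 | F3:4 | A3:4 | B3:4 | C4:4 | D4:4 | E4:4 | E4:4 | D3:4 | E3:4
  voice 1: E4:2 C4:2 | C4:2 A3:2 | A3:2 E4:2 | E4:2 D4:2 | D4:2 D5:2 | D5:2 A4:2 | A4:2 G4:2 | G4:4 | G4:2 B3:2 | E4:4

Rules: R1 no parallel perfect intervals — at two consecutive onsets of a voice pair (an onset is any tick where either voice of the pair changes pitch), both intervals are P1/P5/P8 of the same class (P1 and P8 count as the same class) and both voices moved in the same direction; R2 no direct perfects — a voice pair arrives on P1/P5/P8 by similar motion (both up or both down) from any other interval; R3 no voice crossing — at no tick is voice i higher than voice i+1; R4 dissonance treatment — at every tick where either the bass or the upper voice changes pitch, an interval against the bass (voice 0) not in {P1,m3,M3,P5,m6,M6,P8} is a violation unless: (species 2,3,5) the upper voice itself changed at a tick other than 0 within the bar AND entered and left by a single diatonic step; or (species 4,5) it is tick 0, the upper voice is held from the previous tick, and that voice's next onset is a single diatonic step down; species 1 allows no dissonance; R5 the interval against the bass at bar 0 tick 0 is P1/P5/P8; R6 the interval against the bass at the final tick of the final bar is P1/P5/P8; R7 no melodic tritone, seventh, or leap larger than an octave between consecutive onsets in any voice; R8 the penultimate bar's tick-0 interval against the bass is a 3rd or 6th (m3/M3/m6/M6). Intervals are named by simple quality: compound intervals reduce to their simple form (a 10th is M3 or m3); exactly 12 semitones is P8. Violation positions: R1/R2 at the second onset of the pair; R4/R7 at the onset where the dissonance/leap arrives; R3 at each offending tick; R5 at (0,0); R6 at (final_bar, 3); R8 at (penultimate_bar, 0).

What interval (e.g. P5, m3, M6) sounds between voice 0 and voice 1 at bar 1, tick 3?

voice 0=F3 voice 1=A3 -> M3

M3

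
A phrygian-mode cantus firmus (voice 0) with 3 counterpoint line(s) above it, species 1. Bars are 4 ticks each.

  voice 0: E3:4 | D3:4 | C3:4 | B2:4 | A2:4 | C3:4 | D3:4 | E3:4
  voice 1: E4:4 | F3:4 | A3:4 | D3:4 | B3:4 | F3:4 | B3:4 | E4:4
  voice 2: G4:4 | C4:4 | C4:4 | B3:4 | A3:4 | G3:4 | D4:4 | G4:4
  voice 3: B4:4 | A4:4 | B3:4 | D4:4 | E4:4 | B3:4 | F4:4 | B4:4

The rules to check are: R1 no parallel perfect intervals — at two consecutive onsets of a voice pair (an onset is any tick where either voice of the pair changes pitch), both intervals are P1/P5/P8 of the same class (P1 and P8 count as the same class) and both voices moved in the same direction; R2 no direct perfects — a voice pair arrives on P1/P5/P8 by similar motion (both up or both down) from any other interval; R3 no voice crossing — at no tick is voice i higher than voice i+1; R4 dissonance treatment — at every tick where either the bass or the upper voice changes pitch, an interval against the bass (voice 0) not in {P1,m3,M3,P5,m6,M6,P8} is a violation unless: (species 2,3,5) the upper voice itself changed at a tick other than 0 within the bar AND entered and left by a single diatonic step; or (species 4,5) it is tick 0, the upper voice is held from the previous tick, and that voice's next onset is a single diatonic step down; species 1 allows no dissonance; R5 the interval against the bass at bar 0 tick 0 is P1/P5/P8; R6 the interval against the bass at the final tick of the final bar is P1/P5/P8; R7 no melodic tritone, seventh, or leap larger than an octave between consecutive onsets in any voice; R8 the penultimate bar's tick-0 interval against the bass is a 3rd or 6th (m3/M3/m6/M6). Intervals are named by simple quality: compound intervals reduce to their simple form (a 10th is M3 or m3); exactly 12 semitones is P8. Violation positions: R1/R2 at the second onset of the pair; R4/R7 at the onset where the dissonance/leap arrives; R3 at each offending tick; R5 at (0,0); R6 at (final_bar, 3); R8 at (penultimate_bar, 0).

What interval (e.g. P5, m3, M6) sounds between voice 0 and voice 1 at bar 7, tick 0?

P8

voice 0=E3 voice 1=E4 -> P8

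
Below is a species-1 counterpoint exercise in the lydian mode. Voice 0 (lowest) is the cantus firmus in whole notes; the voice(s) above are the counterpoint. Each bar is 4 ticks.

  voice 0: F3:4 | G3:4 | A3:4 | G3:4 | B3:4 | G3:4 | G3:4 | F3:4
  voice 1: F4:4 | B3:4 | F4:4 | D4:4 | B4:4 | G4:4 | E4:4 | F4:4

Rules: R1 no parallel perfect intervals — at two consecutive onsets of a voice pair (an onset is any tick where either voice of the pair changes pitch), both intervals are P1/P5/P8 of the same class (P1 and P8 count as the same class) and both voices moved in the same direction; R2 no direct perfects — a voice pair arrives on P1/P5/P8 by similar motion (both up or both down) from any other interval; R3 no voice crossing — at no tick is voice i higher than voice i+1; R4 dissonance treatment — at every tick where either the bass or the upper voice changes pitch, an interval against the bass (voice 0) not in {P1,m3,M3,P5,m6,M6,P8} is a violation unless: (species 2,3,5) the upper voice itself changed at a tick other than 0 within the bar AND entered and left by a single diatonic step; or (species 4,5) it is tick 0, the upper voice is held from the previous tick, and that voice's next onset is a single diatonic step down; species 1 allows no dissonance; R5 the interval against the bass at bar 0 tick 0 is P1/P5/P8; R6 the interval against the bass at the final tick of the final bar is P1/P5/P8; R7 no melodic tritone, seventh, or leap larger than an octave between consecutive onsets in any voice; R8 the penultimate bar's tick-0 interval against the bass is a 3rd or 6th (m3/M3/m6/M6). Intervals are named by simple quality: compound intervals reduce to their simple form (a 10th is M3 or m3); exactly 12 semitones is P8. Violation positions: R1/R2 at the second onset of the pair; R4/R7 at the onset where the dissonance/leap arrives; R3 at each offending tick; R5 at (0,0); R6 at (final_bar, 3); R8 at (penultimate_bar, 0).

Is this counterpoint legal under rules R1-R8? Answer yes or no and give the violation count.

bar 0: v0=F3 v1=F4 (P8)
bar 1: v0=G3 v1=B3 (M3)
bar 2: v0=A3 v1=F4 (m6)
bar 3: v0=G3 v1=D4 (P5)
bar 4: v0=B3 v1=B4 (P8)
bar 5: v0=G3 v1=G4 (P8)
bar 6: v0=G3 v1=E4 (M6)
bar 7: v0=F3 v1=F4 (P8)
  R7 @ bar1.0: F4->B3 leap 6st
  R7 @ bar2.0: B3->F4 leap 6st
  R2 @ bar3.0: A3/F4 m6 -> G3/D4 P5 similar
  R2 @ bar4.0: G3/D4 P5 -> B3/B4 P8 similar
  R1 @ bar5.0: B3/B4 P8 -> G3/G4 P8 similar

No (5 violations)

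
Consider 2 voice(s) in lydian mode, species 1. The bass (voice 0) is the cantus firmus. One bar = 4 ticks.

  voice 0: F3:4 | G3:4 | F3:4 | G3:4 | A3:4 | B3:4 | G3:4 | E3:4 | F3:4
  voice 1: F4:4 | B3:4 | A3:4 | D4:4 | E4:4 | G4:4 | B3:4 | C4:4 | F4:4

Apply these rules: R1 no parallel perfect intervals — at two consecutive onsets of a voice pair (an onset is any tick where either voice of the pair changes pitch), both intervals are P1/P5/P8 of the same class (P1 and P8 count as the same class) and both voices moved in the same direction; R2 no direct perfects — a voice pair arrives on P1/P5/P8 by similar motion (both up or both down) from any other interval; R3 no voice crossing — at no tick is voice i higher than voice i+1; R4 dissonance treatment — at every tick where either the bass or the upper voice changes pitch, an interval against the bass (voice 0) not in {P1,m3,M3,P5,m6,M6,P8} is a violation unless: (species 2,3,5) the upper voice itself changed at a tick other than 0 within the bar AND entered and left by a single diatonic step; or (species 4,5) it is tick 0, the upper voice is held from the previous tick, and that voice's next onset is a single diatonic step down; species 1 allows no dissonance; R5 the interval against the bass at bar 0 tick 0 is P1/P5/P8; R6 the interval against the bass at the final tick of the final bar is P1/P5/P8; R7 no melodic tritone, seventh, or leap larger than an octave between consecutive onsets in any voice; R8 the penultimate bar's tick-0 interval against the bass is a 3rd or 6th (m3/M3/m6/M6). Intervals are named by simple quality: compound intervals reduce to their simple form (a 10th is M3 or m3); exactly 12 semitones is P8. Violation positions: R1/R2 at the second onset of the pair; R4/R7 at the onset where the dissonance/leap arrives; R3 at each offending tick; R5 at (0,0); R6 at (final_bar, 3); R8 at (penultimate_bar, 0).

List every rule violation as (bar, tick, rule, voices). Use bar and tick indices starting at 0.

(1, 0, R7, (1,))
(3, 0, R2, (0, 1))
(4, 0, R1, (0, 1))
(8, 0, R2, (0, 1))

bar 0: v0=F3 v1=F4 downbeat P8
bar 1: v0=G3 v1=B3 downbeat M3
bar 2: v0=F3 v1=A3 downbeat M3
bar 3: v0=G3 v1=D4 downbeat P5
bar 4: v0=A3 v1=E4 downbeat P5
bar 5: v0=B3 v1=G4 downbeat m6
bar 6: v0=G3 v1=B3 downbeat M3
bar 7: v0=E3 v1=C4 downbeat m6
bar 8: v0=F3 v1=F4 downbeat P8
  -> R7 @ bar 1 tick 0 v(1,): F4->B3 leap 6st
  -> R2 @ bar 3 tick 0 v(0, 1): F3/A3 M3 -> G3/D4 P5 similar
  -> R1 @ bar 4 tick 0 v(0, 1): G3/D4 P5 -> A3/E4 P5 similar
  -> R2 @ bar 8 tick 0 v(0, 1): E3/C4 m6 -> F3/F4 P8 similar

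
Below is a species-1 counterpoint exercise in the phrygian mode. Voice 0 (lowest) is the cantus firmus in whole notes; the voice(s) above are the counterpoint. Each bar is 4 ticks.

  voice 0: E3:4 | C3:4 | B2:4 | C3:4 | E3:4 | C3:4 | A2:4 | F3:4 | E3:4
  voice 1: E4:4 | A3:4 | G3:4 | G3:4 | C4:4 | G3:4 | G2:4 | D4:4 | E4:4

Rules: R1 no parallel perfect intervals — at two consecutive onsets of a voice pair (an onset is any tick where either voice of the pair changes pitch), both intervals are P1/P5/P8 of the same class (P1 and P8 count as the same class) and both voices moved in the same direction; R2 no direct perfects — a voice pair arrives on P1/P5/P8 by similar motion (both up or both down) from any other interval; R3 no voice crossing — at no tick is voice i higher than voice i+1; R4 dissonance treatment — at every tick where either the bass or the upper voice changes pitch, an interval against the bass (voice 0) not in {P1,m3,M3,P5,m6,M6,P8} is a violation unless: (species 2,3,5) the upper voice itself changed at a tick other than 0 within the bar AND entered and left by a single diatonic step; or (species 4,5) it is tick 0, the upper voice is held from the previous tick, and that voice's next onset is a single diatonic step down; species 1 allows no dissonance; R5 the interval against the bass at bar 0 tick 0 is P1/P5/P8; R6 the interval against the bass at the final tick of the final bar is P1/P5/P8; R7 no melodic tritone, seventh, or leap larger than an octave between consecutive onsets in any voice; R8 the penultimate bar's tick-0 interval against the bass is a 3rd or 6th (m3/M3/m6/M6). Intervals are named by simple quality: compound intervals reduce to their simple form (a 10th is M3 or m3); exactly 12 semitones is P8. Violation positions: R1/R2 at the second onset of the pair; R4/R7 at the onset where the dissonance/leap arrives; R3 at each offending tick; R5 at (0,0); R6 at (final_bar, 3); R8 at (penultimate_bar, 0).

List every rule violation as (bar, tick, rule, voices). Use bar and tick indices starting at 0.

bar 0: v0=E3 v1=E4 downbeat P8
bar 1: v0=C3 v1=A3 downbeat M6
bar 2: v0=B2 v1=G3 downbeat m6
bar 3: v0=C3 v1=G3 downbeat P5
bar 4: v0=E3 v1=C4 downbeat m6
bar 5: v0=C3 v1=G3 downbeat P5
bar 6: v0=A2 v1=G2 downbeat M2
bar 7: v0=F3 v1=D4 downbeat M6
bar 8: v0=E3 v1=E4 downbeat P8
  -> R2 @ bar 5 tick 0 v(0, 1): E3/C4 m6 -> C3/G3 P5 similar
  -> R3 @ bar 6 tick 0 v(0, 1): A2 above G2
  -> R4 @ bar 6 tick 0 v(0, 1): A2/G2 M2 untreated
  -> R3 @ bar 6 tick 1 v(0, 1): A2 above G2
  -> R3 @ bar 6 tick 2 v(0, 1): A2 above G2
  -> R3 @ bar 6 tick 3 v(0, 1): A2 above G2
  -> R7 @ bar 7 tick 0 v(1,): G2->D4 leap 19st

(5, 0, R2, (0, 1))
(6, 0, R3, (0, 1))
(6, 0, R4, (0, 1))
(6, 1, R3, (0, 1))
(6, 2, R3, (0, 1))
(6, 3, R3, (0, 1))
(7, 0, R7, (1,))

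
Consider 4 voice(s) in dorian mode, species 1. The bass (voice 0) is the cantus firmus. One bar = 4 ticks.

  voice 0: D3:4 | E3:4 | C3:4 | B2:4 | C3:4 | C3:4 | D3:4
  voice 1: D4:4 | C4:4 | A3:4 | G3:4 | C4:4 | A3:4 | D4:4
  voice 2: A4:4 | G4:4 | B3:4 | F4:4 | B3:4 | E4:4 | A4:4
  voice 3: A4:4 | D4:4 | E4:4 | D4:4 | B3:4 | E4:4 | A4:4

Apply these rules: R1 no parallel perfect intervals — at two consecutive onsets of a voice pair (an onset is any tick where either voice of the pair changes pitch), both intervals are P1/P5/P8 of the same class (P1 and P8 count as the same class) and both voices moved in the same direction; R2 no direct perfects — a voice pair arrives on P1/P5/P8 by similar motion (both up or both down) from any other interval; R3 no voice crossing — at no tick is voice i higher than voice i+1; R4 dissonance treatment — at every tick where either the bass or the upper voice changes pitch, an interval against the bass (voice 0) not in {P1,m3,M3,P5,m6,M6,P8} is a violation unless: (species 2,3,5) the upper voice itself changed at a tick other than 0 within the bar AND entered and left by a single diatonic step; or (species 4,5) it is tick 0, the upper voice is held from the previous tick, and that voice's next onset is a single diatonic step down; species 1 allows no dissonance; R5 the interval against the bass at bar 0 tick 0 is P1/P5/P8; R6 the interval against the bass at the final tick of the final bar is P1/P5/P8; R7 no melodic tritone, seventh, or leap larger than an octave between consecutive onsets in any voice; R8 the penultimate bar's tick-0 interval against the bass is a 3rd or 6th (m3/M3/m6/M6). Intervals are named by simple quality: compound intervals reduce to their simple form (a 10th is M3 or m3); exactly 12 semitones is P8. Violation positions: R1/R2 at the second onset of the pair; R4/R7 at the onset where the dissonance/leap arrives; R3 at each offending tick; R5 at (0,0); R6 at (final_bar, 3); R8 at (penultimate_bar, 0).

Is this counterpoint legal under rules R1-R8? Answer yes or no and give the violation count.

No (30 violations)

bar 0: v0=D3 v1=D4 v2=A4 v3=A4 (P5)
bar 1: v0=E3 v1=C4 v2=G4 v3=D4 (m7)
bar 2: v0=C3 v1=A3 v2=B3 v3=E4 (M3)
bar 3: v0=B2 v1=G3 v2=F4 v3=D4 (m3)
bar 4: v0=C3 v1=C4 v2=B3 v3=B3 (M7)
bar 5: v0=C3 v1=A3 v2=E4 v3=E4 (M3)
bar 6: v0=D3 v1=D4 v2=A4 v3=A4 (P5)
  R1 @ bar1.0: D4/A4 P5 -> C4/G4 P5 similar
  R3 @ bar1.0: G4 above D4
  R4 @ bar1.0: E3/D4 m7 untreated
  R3 @ bar1.1: G4 above D4
  R3 @ bar1.2: G4 above D4
  R3 @ bar1.3: G4 above D4
  R4 @ bar2.0: C3/B3 M7 untreated
  R1 @ bar3.0: A3/E4 P5 -> G3/D4 P5 similar
  R3 @ bar3.0: F4 above D4
  R4 @ bar3.0: B2/F4 TT untreated
  R7 @ bar3.0: B3->F4 leap 6st
  R3 @ bar3.1: F4 above D4
  R3 @ bar3.2: F4 above D4
  R3 @ bar3.3: F4 above D4
  R2 @ bar4.0: B2/G3 m6 -> C3/C4 P8 similar
  R2 @ bar4.0: F4/D4 m3 -> B3/B3 P1 similar
  R3 @ bar4.0: C4 above B3
  R4 @ bar4.0: C3/B3 M7 untreated
  R4 @ bar4.0: C3/B3 M7 untreated
  R7 @ bar4.0: F4->B3 leap 6st
  R3 @ bar4.1: C4 above B3
  R3 @ bar4.2: C4 above B3
  R3 @ bar4.3: C4 above B3
  R1 @ bar5.0: B3/B3 P1 -> E4/E4 P1 similar
  R1 @ bar6.0: A3/E4 P5 -> D4/A4 P5 similar
  R1 @ bar6.0: A3/E4 P5 -> D4/A4 P5 similar
  R1 @ bar6.0: E4/E4 P1 -> A4/A4 P1 similar
  R2 @ bar6.0: C3/A3 M6 -> D3/D4 P8 similar
  R2 @ bar6.0: C3/E4 M3 -> D3/A4 P5 similar
  R2 @ bar6.0: C3/E4 M3 -> D3/A4 P5 similar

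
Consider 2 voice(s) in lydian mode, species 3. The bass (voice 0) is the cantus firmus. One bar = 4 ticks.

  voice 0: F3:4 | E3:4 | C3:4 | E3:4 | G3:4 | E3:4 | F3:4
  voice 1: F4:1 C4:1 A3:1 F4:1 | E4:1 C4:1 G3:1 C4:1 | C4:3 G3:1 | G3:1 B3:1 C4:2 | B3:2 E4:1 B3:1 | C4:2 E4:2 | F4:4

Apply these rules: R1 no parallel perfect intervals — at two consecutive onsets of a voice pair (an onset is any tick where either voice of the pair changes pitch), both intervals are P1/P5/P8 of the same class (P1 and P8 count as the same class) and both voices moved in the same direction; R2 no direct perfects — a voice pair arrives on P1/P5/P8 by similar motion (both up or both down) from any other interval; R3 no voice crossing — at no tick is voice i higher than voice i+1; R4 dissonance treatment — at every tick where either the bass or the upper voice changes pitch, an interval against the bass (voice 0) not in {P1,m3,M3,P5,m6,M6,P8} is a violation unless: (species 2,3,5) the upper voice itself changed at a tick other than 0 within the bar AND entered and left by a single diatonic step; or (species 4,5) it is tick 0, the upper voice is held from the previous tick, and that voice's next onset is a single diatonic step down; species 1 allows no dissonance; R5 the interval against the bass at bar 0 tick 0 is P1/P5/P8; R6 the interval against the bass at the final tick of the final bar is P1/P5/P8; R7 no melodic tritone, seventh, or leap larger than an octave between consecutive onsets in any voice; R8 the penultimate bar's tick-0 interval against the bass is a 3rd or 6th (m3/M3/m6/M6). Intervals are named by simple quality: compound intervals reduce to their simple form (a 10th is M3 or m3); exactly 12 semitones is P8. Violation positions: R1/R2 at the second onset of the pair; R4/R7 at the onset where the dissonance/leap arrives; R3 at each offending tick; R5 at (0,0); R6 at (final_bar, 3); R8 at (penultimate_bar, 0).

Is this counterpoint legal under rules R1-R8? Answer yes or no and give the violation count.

bar 0: v0=F3 v1=F4 (P8)
bar 1: v0=E3 v1=E4 (P8)
bar 2: v0=C3 v1=C4 (P8)
bar 3: v0=E3 v1=G3 (m3)
bar 4: v0=G3 v1=B3 (M3)
bar 5: v0=E3 v1=C4 (m6)
bar 6: v0=F3 v1=F4 (P8)
  R1 @ bar1.0: F3/F4 P8 -> E3/E4 P8 similar
  R1 @ bar6.0: E3/E4 P8 -> F3/F4 P8 similar

No (2 violations)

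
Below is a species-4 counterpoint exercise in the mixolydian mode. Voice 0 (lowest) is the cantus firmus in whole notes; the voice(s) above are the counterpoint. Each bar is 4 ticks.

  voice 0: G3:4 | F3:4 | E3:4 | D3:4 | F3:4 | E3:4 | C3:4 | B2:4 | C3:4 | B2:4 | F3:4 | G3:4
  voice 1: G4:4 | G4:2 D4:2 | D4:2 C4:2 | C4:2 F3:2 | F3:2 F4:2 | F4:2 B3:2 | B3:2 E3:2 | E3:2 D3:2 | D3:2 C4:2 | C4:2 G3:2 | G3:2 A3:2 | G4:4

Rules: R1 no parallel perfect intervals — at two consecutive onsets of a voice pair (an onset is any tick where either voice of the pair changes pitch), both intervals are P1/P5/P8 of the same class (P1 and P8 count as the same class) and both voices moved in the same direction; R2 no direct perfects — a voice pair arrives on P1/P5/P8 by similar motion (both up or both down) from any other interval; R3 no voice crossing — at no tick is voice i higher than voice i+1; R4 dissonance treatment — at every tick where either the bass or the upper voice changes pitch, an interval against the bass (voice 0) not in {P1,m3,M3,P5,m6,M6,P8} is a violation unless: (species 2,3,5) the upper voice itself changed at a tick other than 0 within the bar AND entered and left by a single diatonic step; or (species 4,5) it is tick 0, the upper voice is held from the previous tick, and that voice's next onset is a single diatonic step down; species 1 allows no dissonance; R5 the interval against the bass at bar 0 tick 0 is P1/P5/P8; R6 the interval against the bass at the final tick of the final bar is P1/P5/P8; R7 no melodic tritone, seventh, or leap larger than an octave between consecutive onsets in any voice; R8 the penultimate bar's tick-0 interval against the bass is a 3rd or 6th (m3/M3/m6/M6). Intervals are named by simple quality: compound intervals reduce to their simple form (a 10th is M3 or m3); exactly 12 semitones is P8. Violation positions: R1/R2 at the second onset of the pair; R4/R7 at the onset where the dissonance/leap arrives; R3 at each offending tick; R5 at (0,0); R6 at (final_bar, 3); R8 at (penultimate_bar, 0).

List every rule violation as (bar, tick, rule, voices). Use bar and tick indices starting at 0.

bar 0: v0=G3 v1=G4 downbeat P8
bar 1: v0=F3 v1=G4 downbeat M2
bar 2: v0=E3 v1=D4 downbeat m7
bar 3: v0=D3 v1=C4 downbeat m7
bar 4: v0=F3 v1=F3 downbeat P1
bar 5: v0=E3 v1=F4 downbeat m2
bar 6: v0=C3 v1=B3 downbeat M7
bar 7: v0=B2 v1=E3 downbeat P4
bar 8: v0=C3 v1=D3 downbeat M2
bar 9: v0=B2 v1=C4 downbeat m2
bar 10: v0=F3 v1=G3 downbeat M2
bar 11: v0=G3 v1=G4 downbeat P8
  -> R4 @ bar 1 tick 0 v(0, 1): F3/G4 M2 untreated
  -> R4 @ bar 3 tick 0 v(0, 1): D3/C4 m7 untreated
  -> R4 @ bar 5 tick 0 v(0, 1): E3/F4 m2 untreated
  -> R7 @ bar 5 tick 2 v(1,): F4->B3 leap 6st
  -> R4 @ bar 6 tick 0 v(0, 1): C3/B3 M7 untreated
  -> R4 @ bar 8 tick 0 v(0, 1): C3/D3 M2 untreated
  -> R7 @ bar 8 tick 2 v(1,): D3->C4 leap 10st
  -> R4 @ bar 9 tick 0 v(0, 1): B2/C4 m2 untreated
  -> R4 @ bar 10 tick 0 v(0, 1): F3/G3 M2 untreated
  -> R7 @ bar 10 tick 0 v(0,): B2->F3 leap 6st
  -> R8 @ bar 10 tick 0 v(0, 1): penult M2 not 3rd/6th
  -> R2 @ bar 11 tick 0 v(0, 1): F3/A3 M3 -> G3/G4 P8 similar
  -> R7 @ bar 11 tick 0 v(1,): A3->G4 leap 10st

(1, 0, R4, (0, 1))
(3, 0, R4, (0, 1))
(5, 0, R4, (0, 1))
(5, 2, R7, (1,))
(6, 0, R4, (0, 1))
(8, 0, R4, (0, 1))
(8, 2, R7, (1,))
(9, 0, R4, (0, 1))
(10, 0, R4, (0, 1))
(10, 0, R7, (0,))
(10, 0, R8, (0, 1))
(11, 0, R2, (0, 1))
(11, 0, R7, (1,))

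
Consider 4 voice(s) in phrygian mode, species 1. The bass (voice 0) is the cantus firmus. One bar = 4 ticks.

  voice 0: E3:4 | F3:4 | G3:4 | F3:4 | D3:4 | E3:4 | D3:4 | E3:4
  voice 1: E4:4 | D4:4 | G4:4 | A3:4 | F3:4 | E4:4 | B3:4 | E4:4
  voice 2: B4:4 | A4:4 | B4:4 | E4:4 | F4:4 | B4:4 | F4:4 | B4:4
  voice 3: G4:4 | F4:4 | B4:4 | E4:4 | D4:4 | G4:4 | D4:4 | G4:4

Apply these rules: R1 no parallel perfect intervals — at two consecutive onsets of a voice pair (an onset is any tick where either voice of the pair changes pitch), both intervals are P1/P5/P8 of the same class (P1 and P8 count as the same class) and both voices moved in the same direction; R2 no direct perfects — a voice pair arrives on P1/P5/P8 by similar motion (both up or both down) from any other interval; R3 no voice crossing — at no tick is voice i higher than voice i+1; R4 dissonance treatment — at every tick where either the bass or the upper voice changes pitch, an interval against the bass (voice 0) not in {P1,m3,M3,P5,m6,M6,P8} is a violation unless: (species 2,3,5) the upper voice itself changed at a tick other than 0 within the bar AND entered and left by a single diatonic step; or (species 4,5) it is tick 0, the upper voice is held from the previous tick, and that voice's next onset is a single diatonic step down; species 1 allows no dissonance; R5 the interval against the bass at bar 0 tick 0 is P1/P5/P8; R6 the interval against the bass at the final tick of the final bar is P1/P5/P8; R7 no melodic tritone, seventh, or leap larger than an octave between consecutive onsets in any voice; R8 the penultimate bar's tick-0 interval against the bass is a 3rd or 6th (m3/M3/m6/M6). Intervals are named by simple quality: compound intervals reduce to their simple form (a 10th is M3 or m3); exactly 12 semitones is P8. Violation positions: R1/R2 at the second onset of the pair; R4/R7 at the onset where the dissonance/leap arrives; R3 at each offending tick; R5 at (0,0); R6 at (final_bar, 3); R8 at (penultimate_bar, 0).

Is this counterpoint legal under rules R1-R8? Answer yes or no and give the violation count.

No (49 violations)

bar 0: v0=E3 v1=E4 v2=B4 v3=G4 (m3)
bar 1: v0=F3 v1=D4 v2=A4 v3=F4 (P8)
bar 2: v0=G3 v1=G4 v2=B4 v3=B4 (M3)
bar 3: v0=F3 v1=A3 v2=E4 v3=E4 (M7)
bar 4: v0=D3 v1=F3 v2=F4 v3=D4 (P8)
bar 5: v0=E3 v1=E4 v2=B4 v3=G4 (m3)
bar 6: v0=D3 v1=B3 v2=F4 v3=D4 (P8)
bar 7: v0=E3 v1=E4 v2=B4 v3=G4 (m3)
  R3 @ bar0.0: B4 above G4
  R5 @ bar0.0: opens on m3
  R3 @ bar0.1: B4 above G4
  R3 @ bar0.2: B4 above G4
  R3 @ bar0.3: B4 above G4
  R1 @ bar1.0: E4/B4 P5 -> D4/A4 P5 similar
  R3 @ bar1.0: A4 above F4
  R3 @ bar1.1: A4 above F4
  R3 @ bar1.2: A4 above F4
  R3 @ bar1.3: A4 above F4
  R2 @ bar2.0: F3/D4 M6 -> G3/G4 P8 similar
  R2 @ bar2.0: A4/F4 M3 -> B4/B4 P1 similar
  R7 @ bar2.0: F4->B4 leap 6st
  R1 @ bar3.0: B4/B4 P1 -> E4/E4 P1 similar
  R2 @ bar3.0: G4/B4 M3 -> A3/E4 P5 similar
  R2 @ bar3.0: G4/B4 M3 -> A3/E4 P5 similar
  R4 @ bar3.0: F3/E4 M7 untreated
  R4 @ bar3.0: F3/E4 M7 untreated
  R7 @ bar3.0: G4->A3 leap 10st
  R2 @ bar4.0: F3/E4 M7 -> D3/D4 P8 similar
  R3 @ bar4.0: F4 above D4
  R3 @ bar4.1: F4 above D4
  R3 @ bar4.2: F4 above D4
  R3 @ bar4.3: F4 above D4
  R2 @ bar5.0: D3/F3 m3 -> E3/E4 P8 similar
  R2 @ bar5.0: D3/F4 m3 -> E3/B4 P5 similar
  R2 @ bar5.0: F3/F4 P8 -> E4/B4 P5 similar
  R3 @ bar5.0: B4 above G4
  R7 @ bar5.0: F3->E4 leap 11st
  R7 @ bar5.0: F4->B4 leap 6st
  R3 @ bar5.1: B4 above G4
  R3 @ bar5.2: B4 above G4
  R3 @ bar5.3: B4 above G4
  R2 @ bar6.0: E3/G4 m3 -> D3/D4 P8 similar
  R3 @ bar6.0: F4 above D4
  R7 @ bar6.0: B4->F4 leap 6st
  R8 @ bar6.0: penult P8 not 3rd/6th
  R3 @ bar6.1: F4 above D4
  R3 @ bar6.2: F4 above D4
  R3 @ bar6.3: F4 above D4
  R2 @ bar7.0: D3/B3 M6 -> E3/E4 P8 similar
  R2 @ bar7.0: D3/F4 m3 -> E3/B4 P5 similar
  R2 @ bar7.0: B3/F4 TT -> E4/B4 P5 similar
  R3 @ bar7.0: B4 above G4
  R7 @ bar7.0: F4->B4 leap 6st
  R3 @ bar7.1: B4 above G4
  R3 @ bar7.2: B4 above G4
  R3 @ bar7.3: B4 above G4
  R6 @ bar7.3: closes on m3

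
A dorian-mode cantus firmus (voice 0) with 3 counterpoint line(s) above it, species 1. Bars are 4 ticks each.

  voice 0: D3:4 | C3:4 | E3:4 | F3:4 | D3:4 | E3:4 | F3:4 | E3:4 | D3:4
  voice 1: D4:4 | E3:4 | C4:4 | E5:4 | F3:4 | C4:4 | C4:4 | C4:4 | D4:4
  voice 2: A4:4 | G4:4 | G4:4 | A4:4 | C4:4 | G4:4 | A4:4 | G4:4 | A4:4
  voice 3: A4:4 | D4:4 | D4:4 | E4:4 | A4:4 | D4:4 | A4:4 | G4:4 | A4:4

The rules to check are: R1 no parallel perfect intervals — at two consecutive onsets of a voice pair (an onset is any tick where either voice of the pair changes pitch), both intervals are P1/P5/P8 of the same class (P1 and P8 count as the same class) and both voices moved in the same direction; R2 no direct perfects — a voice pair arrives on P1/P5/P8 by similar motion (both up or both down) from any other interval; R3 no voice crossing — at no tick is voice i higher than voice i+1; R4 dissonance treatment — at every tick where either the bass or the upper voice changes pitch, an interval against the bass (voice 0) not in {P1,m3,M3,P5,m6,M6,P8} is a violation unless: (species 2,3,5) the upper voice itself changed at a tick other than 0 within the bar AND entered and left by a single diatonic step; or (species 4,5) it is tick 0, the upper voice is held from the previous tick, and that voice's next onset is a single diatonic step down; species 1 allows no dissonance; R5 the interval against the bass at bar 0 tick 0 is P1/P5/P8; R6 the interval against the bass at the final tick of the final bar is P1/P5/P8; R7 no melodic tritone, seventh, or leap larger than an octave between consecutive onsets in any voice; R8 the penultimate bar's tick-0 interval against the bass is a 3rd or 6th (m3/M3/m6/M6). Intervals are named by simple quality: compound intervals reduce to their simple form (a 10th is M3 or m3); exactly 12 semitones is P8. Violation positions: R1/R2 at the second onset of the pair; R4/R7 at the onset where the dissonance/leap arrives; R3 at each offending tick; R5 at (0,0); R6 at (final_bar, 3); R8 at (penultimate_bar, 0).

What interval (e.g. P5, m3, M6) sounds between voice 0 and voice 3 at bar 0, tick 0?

P5

voice 0=D3 voice 3=A4 -> P5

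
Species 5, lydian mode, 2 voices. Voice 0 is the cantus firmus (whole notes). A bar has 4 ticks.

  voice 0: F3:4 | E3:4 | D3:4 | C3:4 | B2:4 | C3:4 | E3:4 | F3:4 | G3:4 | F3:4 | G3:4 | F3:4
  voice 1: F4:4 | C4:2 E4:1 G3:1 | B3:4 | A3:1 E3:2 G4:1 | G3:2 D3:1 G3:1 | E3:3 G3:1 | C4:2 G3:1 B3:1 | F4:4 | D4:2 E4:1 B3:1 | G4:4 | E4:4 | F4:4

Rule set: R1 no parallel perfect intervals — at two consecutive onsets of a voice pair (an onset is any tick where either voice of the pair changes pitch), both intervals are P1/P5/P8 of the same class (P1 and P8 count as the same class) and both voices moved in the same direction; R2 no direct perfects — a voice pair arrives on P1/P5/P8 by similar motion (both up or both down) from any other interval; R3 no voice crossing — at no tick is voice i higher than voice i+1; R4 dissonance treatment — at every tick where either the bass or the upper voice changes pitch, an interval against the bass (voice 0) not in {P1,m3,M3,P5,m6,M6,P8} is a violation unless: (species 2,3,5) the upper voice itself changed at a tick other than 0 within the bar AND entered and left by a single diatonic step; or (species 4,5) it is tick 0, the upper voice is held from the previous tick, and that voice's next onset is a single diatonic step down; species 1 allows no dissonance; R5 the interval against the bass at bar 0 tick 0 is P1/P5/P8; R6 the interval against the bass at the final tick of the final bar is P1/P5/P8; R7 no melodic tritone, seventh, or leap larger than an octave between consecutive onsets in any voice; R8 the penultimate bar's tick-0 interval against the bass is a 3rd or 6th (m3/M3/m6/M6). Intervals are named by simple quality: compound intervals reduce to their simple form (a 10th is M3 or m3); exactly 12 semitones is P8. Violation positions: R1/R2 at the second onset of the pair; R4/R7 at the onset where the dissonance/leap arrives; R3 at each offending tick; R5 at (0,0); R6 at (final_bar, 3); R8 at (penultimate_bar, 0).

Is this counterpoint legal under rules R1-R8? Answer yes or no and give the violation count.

bar 0: v0=F3 v1=F4 (P8)
bar 1: v0=E3 v1=C4 (m6)
bar 2: v0=D3 v1=B3 (M6)
bar 3: v0=C3 v1=A3 (M6)
bar 4: v0=B2 v1=G3 (m6)
bar 5: v0=C3 v1=E3 (M3)
bar 6: v0=E3 v1=C4 (m6)
bar 7: v0=F3 v1=F4 (P8)
bar 8: v0=G3 v1=D4 (P5)
bar 9: v0=F3 v1=G4 (M2)
bar 10: v0=G3 v1=E4 (M6)
bar 11: v0=F3 v1=F4 (P8)
  R7 @ bar3.3: E3->G4 leap 15st
  R2 @ bar7.0: E3/B3 P5 -> F3/F4 P8 similar
  R7 @ bar7.0: B3->F4 leap 6st
  R4 @ bar9.0: F3/G4 M2 untreated

No (4 violations)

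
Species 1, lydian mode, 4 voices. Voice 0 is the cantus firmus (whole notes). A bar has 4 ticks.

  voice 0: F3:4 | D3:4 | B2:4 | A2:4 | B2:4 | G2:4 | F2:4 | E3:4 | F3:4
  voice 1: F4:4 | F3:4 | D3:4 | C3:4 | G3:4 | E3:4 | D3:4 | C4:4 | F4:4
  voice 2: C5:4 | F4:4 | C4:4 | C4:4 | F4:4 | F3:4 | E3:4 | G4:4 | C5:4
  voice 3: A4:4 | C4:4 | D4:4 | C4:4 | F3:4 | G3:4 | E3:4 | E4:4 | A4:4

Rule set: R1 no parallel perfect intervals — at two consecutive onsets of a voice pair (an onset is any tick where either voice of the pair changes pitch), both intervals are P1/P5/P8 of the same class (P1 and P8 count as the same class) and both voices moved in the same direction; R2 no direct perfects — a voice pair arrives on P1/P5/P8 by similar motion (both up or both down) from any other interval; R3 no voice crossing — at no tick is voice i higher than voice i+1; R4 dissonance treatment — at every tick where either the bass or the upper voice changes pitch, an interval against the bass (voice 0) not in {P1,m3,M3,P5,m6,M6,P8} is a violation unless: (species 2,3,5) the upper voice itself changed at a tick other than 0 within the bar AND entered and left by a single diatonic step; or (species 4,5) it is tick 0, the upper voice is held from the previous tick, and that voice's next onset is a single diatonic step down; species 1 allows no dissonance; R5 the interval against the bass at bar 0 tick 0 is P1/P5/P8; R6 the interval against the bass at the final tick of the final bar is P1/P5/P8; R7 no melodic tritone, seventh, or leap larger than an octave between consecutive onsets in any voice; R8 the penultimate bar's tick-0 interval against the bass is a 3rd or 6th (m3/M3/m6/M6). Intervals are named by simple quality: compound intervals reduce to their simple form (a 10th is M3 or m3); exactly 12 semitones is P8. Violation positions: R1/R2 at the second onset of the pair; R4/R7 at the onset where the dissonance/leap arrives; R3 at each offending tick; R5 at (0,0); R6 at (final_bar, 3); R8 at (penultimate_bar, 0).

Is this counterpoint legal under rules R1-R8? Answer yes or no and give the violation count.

No (42 violations)

bar 0: v0=F3 v1=F4 v2=C5 v3=A4 (M3)
bar 1: v0=D3 v1=F3 v2=F4 v3=C4 (m7)
bar 2: v0=B2 v1=D3 v2=C4 v3=D4 (m3)
bar 3: v0=A2 v1=C3 v2=C4 v3=C4 (m3)
bar 4: v0=B2 v1=G3 v2=F4 v3=F3 (TT)
bar 5: v0=G2 v1=E3 v2=F3 v3=G3 (P8)
bar 6: v0=F2 v1=D3 v2=E3 v3=E3 (M7)
bar 7: v0=E3 v1=C4 v2=G4 v3=E4 (P8)
bar 8: v0=F3 v1=F4 v2=C5 v3=A4 (M3)
  R3 @ bar0.0: C5 above A4
  R5 @ bar0.0: opens on M3
  R3 @ bar0.1: C5 above A4
  R3 @ bar0.2: C5 above A4
  R3 @ bar0.3: C5 above A4
  R2 @ bar1.0: F4/C5 P5 -> F3/F4 P8 similar
  R2 @ bar1.0: F4/A4 M3 -> F3/C4 P5 similar
  R3 @ bar1.0: F4 above C4
  R4 @ bar1.0: D3/C4 m7 untreated
  R3 @ bar1.1: F4 above C4
  R3 @ bar1.2: F4 above C4
  R3 @ bar1.3: F4 above C4
  R4 @ bar2.0: B2/C4 m2 untreated
  R1 @ bar3.0: D3/D4 P8 -> C3/C4 P8 similar
  R3 @ bar4.0: F4 above F3
  R4 @ bar4.0: B2/F4 TT untreated
  R4 @ bar4.0: B2/F3 TT untreated
  R3 @ bar4.1: F4 above F3
  R3 @ bar4.2: F4 above F3
  R3 @ bar4.3: F4 above F3
  R4 @ bar5.0: G2/F3 m7 untreated
  R2 @ bar6.0: F3/G3 M2 -> E3/E3 P1 similar
  R4 @ bar6.0: F2/E3 M7 untreated
  R4 @ bar6.0: F2/E3 M7 untreated
  R2 @ bar7.0: F2/E3 M7 -> E3/E4 P8 similar
  R2 @ bar7.0: D3/E3 M2 -> C4/G4 P5 similar
  R3 @ bar7.0: G4 above E4
  R7 @ bar7.0: F2->E3 leap 11st
  R7 @ bar7.0: D3->C4 leap 10st
  R7 @ bar7.0: E3->G4 leap 15st
  R8 @ bar7.0: penult P8 not 3rd/6th
  R3 @ bar7.1: G4 above E4
  R3 @ bar7.2: G4 above E4
  R3 @ bar7.3: G4 above E4
  R1 @ bar8.0: C4/G4 P5 -> F4/C5 P5 similar
  R2 @ bar8.0: E3/C4 m6 -> F3/F4 P8 similar
  R2 @ bar8.0: E3/G4 m3 -> F3/C5 P5 similar
  R3 @ bar8.0: C5 above A4
  R3 @ bar8.1: C5 above A4
  R3 @ bar8.2: C5 above A4
  R3 @ bar8.3: C5 above A4
  R6 @ bar8.3: closes on M3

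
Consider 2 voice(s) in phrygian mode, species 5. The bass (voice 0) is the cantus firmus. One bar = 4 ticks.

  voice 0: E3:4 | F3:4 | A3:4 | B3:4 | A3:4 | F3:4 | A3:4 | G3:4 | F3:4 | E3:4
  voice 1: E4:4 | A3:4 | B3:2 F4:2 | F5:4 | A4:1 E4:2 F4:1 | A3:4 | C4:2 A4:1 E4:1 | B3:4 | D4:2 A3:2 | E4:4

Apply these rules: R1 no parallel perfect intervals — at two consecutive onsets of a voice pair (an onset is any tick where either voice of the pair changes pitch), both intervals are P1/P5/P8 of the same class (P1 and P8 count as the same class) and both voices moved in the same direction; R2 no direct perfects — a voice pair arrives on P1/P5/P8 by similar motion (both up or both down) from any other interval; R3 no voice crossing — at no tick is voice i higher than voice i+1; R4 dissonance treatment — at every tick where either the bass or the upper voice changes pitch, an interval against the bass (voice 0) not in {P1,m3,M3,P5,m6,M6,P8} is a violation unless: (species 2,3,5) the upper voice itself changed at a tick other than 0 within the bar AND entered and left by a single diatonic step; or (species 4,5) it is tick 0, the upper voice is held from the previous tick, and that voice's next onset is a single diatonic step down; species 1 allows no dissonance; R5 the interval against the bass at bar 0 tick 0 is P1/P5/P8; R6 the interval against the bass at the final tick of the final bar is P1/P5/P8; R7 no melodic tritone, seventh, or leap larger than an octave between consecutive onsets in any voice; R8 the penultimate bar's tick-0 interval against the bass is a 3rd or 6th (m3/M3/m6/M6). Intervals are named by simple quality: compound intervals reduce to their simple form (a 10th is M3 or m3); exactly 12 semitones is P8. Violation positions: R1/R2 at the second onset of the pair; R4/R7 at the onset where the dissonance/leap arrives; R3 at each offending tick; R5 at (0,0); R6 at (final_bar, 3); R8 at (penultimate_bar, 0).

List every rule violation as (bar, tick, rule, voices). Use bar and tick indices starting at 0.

(2, 0, R4, (0, 1))
(2, 2, R7, (1,))
(3, 0, R4, (0, 1))
(4, 0, R2, (0, 1))

bar 0: v0=E3 v1=E4 downbeat P8
bar 1: v0=F3 v1=A3 downbeat M3
bar 2: v0=A3 v1=B3 downbeat M2
bar 3: v0=B3 v1=F5 downbeat TT
bar 4: v0=A3 v1=A4 downbeat P8
bar 5: v0=F3 v1=A3 downbeat M3
bar 6: v0=A3 v1=C4 downbeat m3
bar 7: v0=G3 v1=B3 downbeat M3
bar 8: v0=F3 v1=D4 downbeat M6
bar 9: v0=E3 v1=E4 downbeat P8
  -> R4 @ bar 2 tick 0 v(0, 1): A3/B3 M2 untreated
  -> R7 @ bar 2 tick 2 v(1,): B3->F4 leap 6st
  -> R4 @ bar 3 tick 0 v(0, 1): B3/F5 TT untreated
  -> R2 @ bar 4 tick 0 v(0, 1): B3/F5 TT -> A3/A4 P8 similar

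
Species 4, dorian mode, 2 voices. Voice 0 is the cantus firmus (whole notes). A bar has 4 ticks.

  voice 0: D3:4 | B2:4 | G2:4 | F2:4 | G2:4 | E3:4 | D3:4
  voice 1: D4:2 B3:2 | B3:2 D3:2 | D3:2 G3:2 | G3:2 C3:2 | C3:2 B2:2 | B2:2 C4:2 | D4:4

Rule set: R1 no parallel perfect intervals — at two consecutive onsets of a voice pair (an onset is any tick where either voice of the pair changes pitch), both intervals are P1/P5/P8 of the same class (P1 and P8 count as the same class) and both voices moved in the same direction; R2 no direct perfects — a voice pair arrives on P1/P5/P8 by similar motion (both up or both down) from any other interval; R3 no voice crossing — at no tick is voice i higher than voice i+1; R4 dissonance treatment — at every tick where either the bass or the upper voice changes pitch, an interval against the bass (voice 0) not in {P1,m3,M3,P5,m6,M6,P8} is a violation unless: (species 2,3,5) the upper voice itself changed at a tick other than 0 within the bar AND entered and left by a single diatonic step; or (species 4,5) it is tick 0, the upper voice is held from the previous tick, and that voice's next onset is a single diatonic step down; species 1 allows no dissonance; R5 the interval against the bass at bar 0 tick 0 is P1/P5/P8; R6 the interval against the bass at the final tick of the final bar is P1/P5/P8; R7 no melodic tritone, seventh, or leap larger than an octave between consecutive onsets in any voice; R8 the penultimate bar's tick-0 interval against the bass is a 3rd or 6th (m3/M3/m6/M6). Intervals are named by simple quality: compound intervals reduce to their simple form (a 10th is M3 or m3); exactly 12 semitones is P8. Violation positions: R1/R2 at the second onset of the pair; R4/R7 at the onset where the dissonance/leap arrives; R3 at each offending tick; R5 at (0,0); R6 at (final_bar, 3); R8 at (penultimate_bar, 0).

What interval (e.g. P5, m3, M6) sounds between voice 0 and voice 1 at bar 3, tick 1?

voice 0=F2 voice 1=G3 -> M2

M2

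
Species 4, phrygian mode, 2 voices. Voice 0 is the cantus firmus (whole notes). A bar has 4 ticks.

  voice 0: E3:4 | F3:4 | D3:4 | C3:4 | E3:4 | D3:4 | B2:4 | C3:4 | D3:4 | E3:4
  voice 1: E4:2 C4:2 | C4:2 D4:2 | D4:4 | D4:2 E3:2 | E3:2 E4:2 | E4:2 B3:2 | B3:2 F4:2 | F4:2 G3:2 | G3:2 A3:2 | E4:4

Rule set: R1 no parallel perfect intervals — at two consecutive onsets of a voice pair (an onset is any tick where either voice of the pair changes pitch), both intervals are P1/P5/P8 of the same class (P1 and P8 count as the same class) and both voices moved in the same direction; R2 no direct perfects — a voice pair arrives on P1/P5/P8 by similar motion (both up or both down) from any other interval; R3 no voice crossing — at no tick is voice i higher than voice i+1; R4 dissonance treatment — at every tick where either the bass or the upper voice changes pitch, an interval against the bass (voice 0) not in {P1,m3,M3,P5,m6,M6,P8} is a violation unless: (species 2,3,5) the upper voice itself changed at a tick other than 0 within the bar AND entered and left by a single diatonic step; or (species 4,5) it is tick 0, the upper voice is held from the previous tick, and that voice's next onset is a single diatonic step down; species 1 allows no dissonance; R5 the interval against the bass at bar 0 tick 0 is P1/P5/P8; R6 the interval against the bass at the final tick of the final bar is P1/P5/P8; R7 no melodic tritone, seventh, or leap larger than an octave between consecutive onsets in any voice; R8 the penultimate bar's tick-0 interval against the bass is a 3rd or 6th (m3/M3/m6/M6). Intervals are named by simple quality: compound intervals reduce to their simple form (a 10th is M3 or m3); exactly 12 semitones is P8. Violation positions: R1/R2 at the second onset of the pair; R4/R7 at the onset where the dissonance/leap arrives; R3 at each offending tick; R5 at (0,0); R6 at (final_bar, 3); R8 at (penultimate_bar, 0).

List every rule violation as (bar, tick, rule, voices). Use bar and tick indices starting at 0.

(3, 0, R4, (0, 1))
(3, 2, R7, (1,))
(5, 0, R4, (0, 1))
(6, 2, R4, (0, 1))
(6, 2, R7, (1,))
(7, 0, R4, (0, 1))
(7, 2, R7, (1,))
(8, 0, R4, (0, 1))
(8, 0, R8, (0, 1))
(9, 0, R2, (0, 1))

bar 0: v0=E3 v1=E4 downbeat P8
bar 1: v0=F3 v1=C4 downbeat P5
bar 2: v0=D3 v1=D4 downbeat P8
bar 3: v0=C3 v1=D4 downbeat M2
bar 4: v0=E3 v1=E3 downbeat P1
bar 5: v0=D3 v1=E4 downbeat M2
bar 6: v0=B2 v1=B3 downbeat P8
bar 7: v0=C3 v1=F4 downbeat P4
bar 8: v0=D3 v1=G3 downbeat P4
bar 9: v0=E3 v1=E4 downbeat P8
  -> R4 @ bar 3 tick 0 v(0, 1): C3/D4 M2 untreated
  -> R7 @ bar 3 tick 2 v(1,): D4->E3 leap 10st
  -> R4 @ bar 5 tick 0 v(0, 1): D3/E4 M2 untreated
  -> R4 @ bar 6 tick 2 v(0, 1): B2/F4 TT untreated
  -> R7 @ bar 6 tick 2 v(1,): B3->F4 leap 6st
  -> R4 @ bar 7 tick 0 v(0, 1): C3/F4 P4 untreated
  -> R7 @ bar 7 tick 2 v(1,): F4->G3 leap 10st
  -> R4 @ bar 8 tick 0 v(0, 1): D3/G3 P4 untreated
  -> R8 @ bar 8 tick 0 v(0, 1): penult P4 not 3rd/6th
  -> R2 @ bar 9 tick 0 v(0, 1): D3/A3 P5 -> E3/E4 P8 similar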